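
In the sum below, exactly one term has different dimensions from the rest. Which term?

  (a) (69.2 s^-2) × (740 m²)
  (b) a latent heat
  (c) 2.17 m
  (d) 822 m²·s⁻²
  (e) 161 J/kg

In SI base units:
  (a) [s⁻²] · [m²] = m²·s⁻²
  (b) [latent heat] = m²·s⁻²
  (c) m
  (d) m²·s⁻²
  (e) J·kg⁻¹ = N·m·kg⁻¹ = m²·s⁻²
All reduce to m²·s⁻² except (c), which is m.

(c)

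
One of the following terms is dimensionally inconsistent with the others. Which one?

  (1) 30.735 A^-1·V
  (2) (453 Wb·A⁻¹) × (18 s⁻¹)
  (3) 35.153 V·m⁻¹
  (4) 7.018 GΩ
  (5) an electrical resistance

(3)

Reduce each to base SI dimensions:
  (1) V·A⁻¹ = J·C⁻¹·A⁻¹ = kg·m²·s⁻³·A⁻²
  (2) [kg·m²·s⁻²·A⁻²] · [s⁻¹] = kg·m²·s⁻³·A⁻²
  (3) V·m⁻¹ = J·C⁻¹·m⁻¹ = kg·m·s⁻³·A⁻¹
  (4) Ω = V·A⁻¹ = kg·m²·s⁻³·A⁻²
  (5) [electrical resistance] = kg·m²·s⁻³·A⁻²
All reduce to kg·m²·s⁻³·A⁻² except (3), which is kg·m·s⁻³·A⁻¹.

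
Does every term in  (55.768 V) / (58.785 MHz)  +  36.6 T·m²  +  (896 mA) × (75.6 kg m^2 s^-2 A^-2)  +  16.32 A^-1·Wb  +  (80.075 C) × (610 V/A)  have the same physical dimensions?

Dimensions:
  (55.768 V) / (58.785 MHz):  [kg·m²·s⁻³·A⁻¹] / [s⁻¹] = kg·m²·s⁻²·A⁻¹
  36.6 T·m²:  T·m² = Wb·m⁻²·m² = kg·m²·s⁻²·A⁻¹
  (896 mA) × (75.6 kg m^2 s^-2 A^-2):  [A] · [kg·m²·s⁻²·A⁻²] = kg·m²·s⁻²·A⁻¹
  16.32 A^-1·Wb:  Wb·A⁻¹ = V·s·A⁻¹ = kg·m²·s⁻²·A⁻²
  (80.075 C) × (610 V/A):  [s·A] · [kg·m²·s⁻³·A⁻²] = kg·m²·s⁻²·A⁻¹
The terms do not share a single dimension (kg·m²·s⁻²·A⁻² vs kg·m²·s⁻²·A⁻¹).

No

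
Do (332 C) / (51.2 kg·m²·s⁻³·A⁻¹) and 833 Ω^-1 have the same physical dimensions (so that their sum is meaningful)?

No

Reduce each to base SI dimensions:
  (332 C) / (51.2 kg·m²·s⁻³·A⁻¹):  [s·A] / [kg·m²·s⁻³·A⁻¹] = kg⁻¹·m⁻²·s⁴·A²
  833 Ω^-1:  Ω⁻¹ = (V·A⁻¹)⁻¹ = kg⁻¹·m⁻²·s³·A²
kg⁻¹·m⁻²·s⁴·A² ≠ kg⁻¹·m⁻²·s³·A², so they cannot be added.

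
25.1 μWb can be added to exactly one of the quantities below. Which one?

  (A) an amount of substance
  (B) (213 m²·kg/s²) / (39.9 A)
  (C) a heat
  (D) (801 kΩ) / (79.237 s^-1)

(B)

Reference: Wb = V·s = kg·m²·s⁻²·A⁻¹.
Each option:
  (A) [amount of substance] = mol
  (B) [kg·m²·s⁻²] / [A] = kg·m²·s⁻²·A⁻¹  ← same
  (C) [heat] = kg·m²·s⁻²
  (D) [kg·m²·s⁻³·A⁻²] / [s⁻¹] = kg·m²·s⁻²·A⁻²
Only (B) matches kg·m²·s⁻²·A⁻¹.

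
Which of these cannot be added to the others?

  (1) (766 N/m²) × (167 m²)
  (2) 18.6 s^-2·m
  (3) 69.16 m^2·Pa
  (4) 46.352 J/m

(2)

Work out the base dimensions of each:
  (1) [kg·m⁻¹·s⁻²] · [m²] = kg·m·s⁻²
  (2) m·s⁻²
  (3) Pa·m² = N·m⁻²·m² = kg·m·s⁻²
  (4) J·m⁻¹ = N·m·m⁻¹ = kg·m·s⁻²
All reduce to kg·m·s⁻² except (2), which is m·s⁻².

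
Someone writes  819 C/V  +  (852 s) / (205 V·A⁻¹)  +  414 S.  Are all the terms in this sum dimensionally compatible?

Expand each in SI base units:
  819 C/V:  C·V⁻¹ = s·A·(J·C⁻¹)⁻¹ = kg⁻¹·m⁻²·s⁴·A²
  (852 s) / (205 V·A⁻¹):  [s] / [kg·m²·s⁻³·A⁻²] = kg⁻¹·m⁻²·s⁴·A²
  414 S:  S = Ω⁻¹ = kg⁻¹·m⁻²·s³·A²
The terms do not share a single dimension (kg⁻¹·m⁻²·s³·A² vs kg⁻¹·m⁻²·s⁴·A²).

No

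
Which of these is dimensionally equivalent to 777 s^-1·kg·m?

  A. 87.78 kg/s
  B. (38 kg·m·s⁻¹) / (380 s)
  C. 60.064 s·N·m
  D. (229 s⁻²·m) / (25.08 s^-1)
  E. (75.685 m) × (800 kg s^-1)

Reference: kg·m·s⁻¹.
Each option:
  A. kg·s⁻¹
  B. [kg·m·s⁻¹] / [s] = kg·m·s⁻²
  C. N·m·s = kg·m·s⁻²·m·s = kg·m²·s⁻¹
  D. [m·s⁻²] / [s⁻¹] = m·s⁻¹
  E. [m] · [kg·s⁻¹] = kg·m·s⁻¹  ← same
Only E. matches kg·m·s⁻¹.

E.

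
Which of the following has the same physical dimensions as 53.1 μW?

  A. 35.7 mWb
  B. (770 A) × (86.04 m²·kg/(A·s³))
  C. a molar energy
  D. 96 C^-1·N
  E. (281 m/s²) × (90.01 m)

Reference: W = J·s⁻¹ = kg·m²·s⁻³.
Each option:
  A. Wb = V·s = kg·m²·s⁻²·A⁻¹
  B. [A] · [kg·m²·s⁻³·A⁻¹] = kg·m²·s⁻³  ← same
  C. [molar energy] = kg·m²·s⁻²·mol⁻¹
  D. N·C⁻¹ = kg·m·s⁻²·(s·A)⁻¹ = kg·m·s⁻³·A⁻¹
  E. [m·s⁻²] · [m] = m²·s⁻²
Only B. matches kg·m²·s⁻³.

B.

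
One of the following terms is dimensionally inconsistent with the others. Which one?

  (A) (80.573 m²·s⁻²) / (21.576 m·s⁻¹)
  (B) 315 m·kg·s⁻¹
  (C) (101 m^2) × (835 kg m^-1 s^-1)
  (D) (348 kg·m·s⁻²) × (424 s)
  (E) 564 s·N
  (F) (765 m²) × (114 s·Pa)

Work out the base dimensions of each:
  (A) [m²·s⁻²] / [m·s⁻¹] = m·s⁻¹
  (B) kg·m·s⁻¹
  (C) [m²] · [kg·m⁻¹·s⁻¹] = kg·m·s⁻¹
  (D) [kg·m·s⁻²] · [s] = kg·m·s⁻¹
  (E) N·s = kg·m·s⁻²·s = kg·m·s⁻¹
  (F) [m²] · [kg·m⁻¹·s⁻¹] = kg·m·s⁻¹
All reduce to kg·m·s⁻¹ except (A), which is m·s⁻¹.

(A)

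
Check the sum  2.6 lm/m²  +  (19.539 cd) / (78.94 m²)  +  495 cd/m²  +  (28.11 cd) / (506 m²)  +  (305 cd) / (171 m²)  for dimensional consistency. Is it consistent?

In SI base units:
  2.6 lm/m²:  lm·m⁻² = cd·m⁻² = m⁻²·cd
  (19.539 cd) / (78.94 m²):  [cd] / [m²] = m⁻²·cd
  495 cd/m²:  cd·m⁻² = m⁻²·cd
  (28.11 cd) / (506 m²):  [cd] / [m²] = m⁻²·cd
  (305 cd) / (171 m²):  [cd] / [m²] = m⁻²·cd
Every term reduces to m⁻²·cd.

Yes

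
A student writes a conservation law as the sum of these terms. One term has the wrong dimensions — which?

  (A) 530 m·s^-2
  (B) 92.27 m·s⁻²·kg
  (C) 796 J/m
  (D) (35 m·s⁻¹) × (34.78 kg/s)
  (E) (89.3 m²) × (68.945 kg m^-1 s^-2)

(A)

Expand each in SI base units:
  (A) m·s⁻²
  (B) kg·m·s⁻²
  (C) J·m⁻¹ = N·m·m⁻¹ = kg·m·s⁻²
  (D) [m·s⁻¹] · [kg·s⁻¹] = kg·m·s⁻²
  (E) [m²] · [kg·m⁻¹·s⁻²] = kg·m·s⁻²
All reduce to kg·m·s⁻² except (A), which is m·s⁻².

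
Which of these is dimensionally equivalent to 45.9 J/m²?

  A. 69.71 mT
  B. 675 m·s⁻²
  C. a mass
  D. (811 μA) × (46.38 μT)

D.

Reference: J·m⁻² = N·m·m⁻² = kg·s⁻².
Each option:
  A. T = Wb·m⁻² = kg·s⁻²·A⁻¹
  B. m·s⁻²
  C. [mass] = kg
  D. [A] · [kg·s⁻²·A⁻¹] = kg·s⁻²  ← same
Only D. matches kg·s⁻².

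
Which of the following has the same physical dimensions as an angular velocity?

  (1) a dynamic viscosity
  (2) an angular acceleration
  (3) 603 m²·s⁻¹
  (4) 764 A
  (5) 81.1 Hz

(5)

Reference: [angular velocity] = s⁻¹.
Each option:
  (1) [dynamic viscosity] = kg·m⁻¹·s⁻¹
  (2) [angular acceleration] = s⁻²
  (3) m²·s⁻¹
  (4) A
  (5) Hz = s⁻¹  ← same
Only (5) matches s⁻¹.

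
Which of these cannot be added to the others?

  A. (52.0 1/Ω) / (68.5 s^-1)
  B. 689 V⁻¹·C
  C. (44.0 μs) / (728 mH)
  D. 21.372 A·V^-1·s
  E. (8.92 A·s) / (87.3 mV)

Expand each in SI base units:
  A. [kg⁻¹·m⁻²·s³·A²] / [s⁻¹] = kg⁻¹·m⁻²·s⁴·A²
  B. C·V⁻¹ = s·A·(J·C⁻¹)⁻¹ = kg⁻¹·m⁻²·s⁴·A²
  C. [s] / [kg·m²·s⁻²·A⁻²] = kg⁻¹·m⁻²·s³·A²
  D. A·s·V⁻¹ = A·s·(J·C⁻¹)⁻¹ = kg⁻¹·m⁻²·s⁴·A²
  E. [s·A] / [kg·m²·s⁻³·A⁻¹] = kg⁻¹·m⁻²·s⁴·A²
All reduce to kg⁻¹·m⁻²·s⁴·A² except C., which is kg⁻¹·m⁻²·s³·A².

C.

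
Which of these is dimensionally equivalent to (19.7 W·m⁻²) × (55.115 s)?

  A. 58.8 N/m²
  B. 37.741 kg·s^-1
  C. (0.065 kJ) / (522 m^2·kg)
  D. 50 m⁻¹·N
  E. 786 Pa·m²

D.

Reference: [kg·s⁻³] · [s] = kg·s⁻².
Each option:
  A. N·m⁻² = kg·m·s⁻²·m⁻² = kg·m⁻¹·s⁻²
  B. kg·s⁻¹
  C. [kg·m²·s⁻²] / [kg·m²] = s⁻²
  D. N·m⁻¹ = kg·m·s⁻²·m⁻¹ = kg·s⁻²  ← same
  E. Pa·m² = N·m⁻²·m² = kg·m·s⁻²
Only D. matches kg·s⁻².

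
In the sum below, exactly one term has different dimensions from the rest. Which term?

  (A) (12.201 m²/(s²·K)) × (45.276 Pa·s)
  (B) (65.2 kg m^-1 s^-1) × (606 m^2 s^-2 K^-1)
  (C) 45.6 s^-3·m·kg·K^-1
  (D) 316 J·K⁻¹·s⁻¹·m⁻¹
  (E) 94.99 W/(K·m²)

Expand each in SI base units:
  (A) [m²·s⁻²·K⁻¹] · [kg·m⁻¹·s⁻¹] = kg·m·s⁻³·K⁻¹
  (B) [kg·m⁻¹·s⁻¹] · [m²·s⁻²·K⁻¹] = kg·m·s⁻³·K⁻¹
  (C) kg·m·s⁻³·K⁻¹
  (D) J·s⁻¹·m⁻¹·K⁻¹ = N·m·s⁻¹·m⁻¹·K⁻¹ = kg·m·s⁻³·K⁻¹
  (E) W·m⁻²·K⁻¹ = J·s⁻¹·m⁻²·K⁻¹ = kg·s⁻³·K⁻¹
All reduce to kg·m·s⁻³·K⁻¹ except (E), which is kg·s⁻³·K⁻¹.

(E)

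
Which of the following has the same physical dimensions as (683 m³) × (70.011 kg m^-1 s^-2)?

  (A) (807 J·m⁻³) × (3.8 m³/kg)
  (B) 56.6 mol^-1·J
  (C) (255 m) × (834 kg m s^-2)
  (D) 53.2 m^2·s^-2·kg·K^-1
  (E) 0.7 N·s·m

Reference: [m³] · [kg·m⁻¹·s⁻²] = kg·m²·s⁻².
Each option:
  (A) [kg·m⁻¹·s⁻²] · [kg⁻¹·m³] = m²·s⁻²
  (B) J·mol⁻¹ = N·m·mol⁻¹ = kg·m²·s⁻²·mol⁻¹
  (C) [m] · [kg·m·s⁻²] = kg·m²·s⁻²  ← same
  (D) kg·m²·s⁻²·K⁻¹
  (E) N·m·s = kg·m·s⁻²·m·s = kg·m²·s⁻¹
Only (C) matches kg·m²·s⁻².

(C)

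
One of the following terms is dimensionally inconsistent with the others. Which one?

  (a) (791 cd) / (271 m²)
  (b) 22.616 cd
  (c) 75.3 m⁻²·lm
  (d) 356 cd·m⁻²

(b)

In SI base units:
  (a) [cd] / [m²] = m⁻²·cd
  (b) cd
  (c) lm·m⁻² = cd·m⁻² = m⁻²·cd
  (d) cd·m⁻² = m⁻²·cd
All reduce to m⁻²·cd except (b), which is cd.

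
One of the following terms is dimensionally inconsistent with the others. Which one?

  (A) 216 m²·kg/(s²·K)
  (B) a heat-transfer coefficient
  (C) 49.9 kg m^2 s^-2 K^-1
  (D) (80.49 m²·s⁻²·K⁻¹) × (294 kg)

(B)

In SI base units:
  (A) kg·m²·s⁻²·K⁻¹
  (B) [heat-transfer coefficient] = kg·s⁻³·K⁻¹
  (C) kg·m²·s⁻²·K⁻¹
  (D) [m²·s⁻²·K⁻¹] · [kg] = kg·m²·s⁻²·K⁻¹
All reduce to kg·m²·s⁻²·K⁻¹ except (B), which is kg·s⁻³·K⁻¹.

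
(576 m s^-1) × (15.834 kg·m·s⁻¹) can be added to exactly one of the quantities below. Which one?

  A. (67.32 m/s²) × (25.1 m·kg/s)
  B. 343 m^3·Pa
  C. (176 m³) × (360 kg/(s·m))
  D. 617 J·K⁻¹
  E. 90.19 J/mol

B.

Reference: [m·s⁻¹] · [kg·m·s⁻¹] = kg·m²·s⁻².
Each option:
  A. [m·s⁻²] · [kg·m·s⁻¹] = kg·m²·s⁻³
  B. Pa·m³ = N·m⁻²·m³ = kg·m²·s⁻²  ← same
  C. [m³] · [kg·m⁻¹·s⁻¹] = kg·m²·s⁻¹
  D. J·K⁻¹ = N·m·K⁻¹ = kg·m²·s⁻²·K⁻¹
  E. J·mol⁻¹ = N·m·mol⁻¹ = kg·m²·s⁻²·mol⁻¹
Only B. matches kg·m²·s⁻².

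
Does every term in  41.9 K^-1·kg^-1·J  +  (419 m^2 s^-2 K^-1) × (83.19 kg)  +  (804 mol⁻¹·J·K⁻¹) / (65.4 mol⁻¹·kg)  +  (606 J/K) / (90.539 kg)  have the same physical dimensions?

No

Dimensions:
  41.9 K^-1·kg^-1·J:  J·kg⁻¹·K⁻¹ = N·m·kg⁻¹·K⁻¹ = m²·s⁻²·K⁻¹
  (419 m^2 s^-2 K^-1) × (83.19 kg):  [m²·s⁻²·K⁻¹] · [kg] = kg·m²·s⁻²·K⁻¹
  (804 mol⁻¹·J·K⁻¹) / (65.4 mol⁻¹·kg):  [kg·m²·s⁻²·K⁻¹·mol⁻¹] / [kg·mol⁻¹] = m²·s⁻²·K⁻¹
  (606 J/K) / (90.539 kg):  [kg·m²·s⁻²·K⁻¹] / [kg] = m²·s⁻²·K⁻¹
The terms do not share a single dimension (kg·m²·s⁻²·K⁻¹ vs m²·s⁻²·K⁻¹).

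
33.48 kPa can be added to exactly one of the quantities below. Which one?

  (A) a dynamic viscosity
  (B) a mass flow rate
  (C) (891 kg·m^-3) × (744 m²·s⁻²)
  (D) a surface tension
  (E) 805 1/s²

Reference: Pa = N·m⁻² = kg·m⁻¹·s⁻².
Each option:
  (A) [dynamic viscosity] = kg·m⁻¹·s⁻¹
  (B) [mass flow rate] = kg·s⁻¹
  (C) [kg·m⁻³] · [m²·s⁻²] = kg·m⁻¹·s⁻²  ← same
  (D) [surface tension] = kg·s⁻²
  (E) s⁻²
Only (C) matches kg·m⁻¹·s⁻².

(C)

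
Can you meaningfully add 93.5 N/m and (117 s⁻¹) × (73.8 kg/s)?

Yes

Dimensions:
  93.5 N/m:  N·m⁻¹ = kg·m·s⁻²·m⁻¹ = kg·s⁻²
  (117 s⁻¹) × (73.8 kg/s):  [s⁻¹] · [kg·s⁻¹] = kg·s⁻²
Both are kg·s⁻², so they have the same dimensions and can be added.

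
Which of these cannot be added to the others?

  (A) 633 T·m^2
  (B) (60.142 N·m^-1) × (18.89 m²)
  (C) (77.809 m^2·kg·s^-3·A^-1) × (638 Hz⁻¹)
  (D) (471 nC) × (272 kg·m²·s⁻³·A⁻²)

(B)

Work out the base dimensions of each:
  (A) T·m² = Wb·m⁻²·m² = kg·m²·s⁻²·A⁻¹
  (B) [kg·s⁻²] · [m²] = kg·m²·s⁻²
  (C) [kg·m²·s⁻³·A⁻¹] · [s] = kg·m²·s⁻²·A⁻¹
  (D) [s·A] · [kg·m²·s⁻³·A⁻²] = kg·m²·s⁻²·A⁻¹
All reduce to kg·m²·s⁻²·A⁻¹ except (B), which is kg·m²·s⁻².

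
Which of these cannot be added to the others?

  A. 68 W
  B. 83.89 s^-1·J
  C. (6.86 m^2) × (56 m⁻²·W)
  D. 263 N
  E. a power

D.

Dimensions:
  A. W = J·s⁻¹ = kg·m²·s⁻³
  B. J·s⁻¹ = N·m·s⁻¹ = kg·m²·s⁻³
  C. [m²] · [kg·s⁻³] = kg·m²·s⁻³
  D. N = kg·m·s⁻²
  E. [power] = kg·m²·s⁻³
All reduce to kg·m²·s⁻³ except D., which is kg·m·s⁻².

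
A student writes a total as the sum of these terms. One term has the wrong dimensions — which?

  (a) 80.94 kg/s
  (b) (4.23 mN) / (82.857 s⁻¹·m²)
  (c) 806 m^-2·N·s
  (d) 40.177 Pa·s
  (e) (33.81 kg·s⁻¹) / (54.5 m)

In SI base units:
  (a) kg·s⁻¹
  (b) [kg·m·s⁻²] / [m²·s⁻¹] = kg·m⁻¹·s⁻¹
  (c) N·s·m⁻² = kg·m·s⁻²·s·m⁻² = kg·m⁻¹·s⁻¹
  (d) Pa·s = N·m⁻²·s = kg·m⁻¹·s⁻¹
  (e) [kg·s⁻¹] / [m] = kg·m⁻¹·s⁻¹
All reduce to kg·m⁻¹·s⁻¹ except (a), which is kg·s⁻¹.

(a)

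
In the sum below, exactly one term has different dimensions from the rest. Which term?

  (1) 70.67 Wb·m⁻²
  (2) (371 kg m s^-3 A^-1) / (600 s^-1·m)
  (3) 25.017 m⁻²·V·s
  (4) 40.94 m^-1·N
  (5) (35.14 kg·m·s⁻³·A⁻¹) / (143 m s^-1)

(4)

Expand each in SI base units:
  (1) Wb·m⁻² = V·s·m⁻² = kg·s⁻²·A⁻¹
  (2) [kg·m·s⁻³·A⁻¹] / [m·s⁻¹] = kg·s⁻²·A⁻¹
  (3) V·s·m⁻² = J·C⁻¹·s·m⁻² = kg·s⁻²·A⁻¹
  (4) N·m⁻¹ = kg·m·s⁻²·m⁻¹ = kg·s⁻²
  (5) [kg·m·s⁻³·A⁻¹] / [m·s⁻¹] = kg·s⁻²·A⁻¹
All reduce to kg·s⁻²·A⁻¹ except (4), which is kg·s⁻².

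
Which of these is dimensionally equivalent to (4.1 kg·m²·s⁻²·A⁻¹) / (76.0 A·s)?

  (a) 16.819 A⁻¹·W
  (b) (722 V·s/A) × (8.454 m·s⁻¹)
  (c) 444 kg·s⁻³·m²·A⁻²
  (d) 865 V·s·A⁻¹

Reference: [kg·m²·s⁻²·A⁻¹] / [s·A] = kg·m²·s⁻³·A⁻².
Each option:
  (a) W·A⁻¹ = J·s⁻¹·A⁻¹ = kg·m²·s⁻³·A⁻¹
  (b) [kg·m²·s⁻²·A⁻²] · [m·s⁻¹] = kg·m³·s⁻³·A⁻²
  (c) kg·m²·s⁻³·A⁻²  ← same
  (d) V·s·A⁻¹ = J·C⁻¹·s·A⁻¹ = kg·m²·s⁻²·A⁻²
Only (c) matches kg·m²·s⁻³·A⁻².

(c)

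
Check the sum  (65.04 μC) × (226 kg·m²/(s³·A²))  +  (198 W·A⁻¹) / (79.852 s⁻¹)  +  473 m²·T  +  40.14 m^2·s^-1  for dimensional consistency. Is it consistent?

Work out the base dimensions of each:
  (65.04 μC) × (226 kg·m²/(s³·A²)):  [s·A] · [kg·m²·s⁻³·A⁻²] = kg·m²·s⁻²·A⁻¹
  (198 W·A⁻¹) / (79.852 s⁻¹):  [kg·m²·s⁻³·A⁻¹] / [s⁻¹] = kg·m²·s⁻²·A⁻¹
  473 m²·T:  T·m² = Wb·m⁻²·m² = kg·m²·s⁻²·A⁻¹
  40.14 m^2·s^-1:  m²·s⁻¹
The terms do not share a single dimension (kg·m²·s⁻²·A⁻¹ vs m²·s⁻¹).

No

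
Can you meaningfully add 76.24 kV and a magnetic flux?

No

Expand each in SI base units:
  76.24 kV:  V = J·C⁻¹ = kg·m²·s⁻³·A⁻¹
  a magnetic flux:  [magnetic flux] = kg·m²·s⁻²·A⁻¹
kg·m²·s⁻³·A⁻¹ ≠ kg·m²·s⁻²·A⁻¹, so they cannot be added.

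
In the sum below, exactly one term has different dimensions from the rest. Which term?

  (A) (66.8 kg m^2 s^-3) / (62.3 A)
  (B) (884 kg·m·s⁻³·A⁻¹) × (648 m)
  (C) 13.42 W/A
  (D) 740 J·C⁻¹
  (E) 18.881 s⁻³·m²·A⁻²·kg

(E)

Dimensions:
  (A) [kg·m²·s⁻³] / [A] = kg·m²·s⁻³·A⁻¹
  (B) [kg·m·s⁻³·A⁻¹] · [m] = kg·m²·s⁻³·A⁻¹
  (C) W·A⁻¹ = J·s⁻¹·A⁻¹ = kg·m²·s⁻³·A⁻¹
  (D) J·C⁻¹ = N·m·(s·A)⁻¹ = kg·m²·s⁻³·A⁻¹
  (E) kg·m²·s⁻³·A⁻²
All reduce to kg·m²·s⁻³·A⁻¹ except (E), which is kg·m²·s⁻³·A⁻².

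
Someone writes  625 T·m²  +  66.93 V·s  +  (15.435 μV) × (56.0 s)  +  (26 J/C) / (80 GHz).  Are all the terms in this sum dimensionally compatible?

Yes

In SI base units:
  625 T·m²:  T·m² = Wb·m⁻²·m² = kg·m²·s⁻²·A⁻¹
  66.93 V·s:  V·s = J·C⁻¹·s = kg·m²·s⁻²·A⁻¹
  (15.435 μV) × (56.0 s):  [kg·m²·s⁻³·A⁻¹] · [s] = kg·m²·s⁻²·A⁻¹
  (26 J/C) / (80 GHz):  [kg·m²·s⁻³·A⁻¹] / [s⁻¹] = kg·m²·s⁻²·A⁻¹
Every term reduces to kg·m²·s⁻²·A⁻¹.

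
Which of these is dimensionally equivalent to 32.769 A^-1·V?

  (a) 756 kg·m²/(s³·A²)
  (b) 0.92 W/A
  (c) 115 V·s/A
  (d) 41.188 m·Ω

Reference: V·A⁻¹ = J·C⁻¹·A⁻¹ = kg·m²·s⁻³·A⁻².
Each option:
  (a) kg·m²·s⁻³·A⁻²  ← same
  (b) W·A⁻¹ = J·s⁻¹·A⁻¹ = kg·m²·s⁻³·A⁻¹
  (c) V·s·A⁻¹ = J·C⁻¹·s·A⁻¹ = kg·m²·s⁻²·A⁻²
  (d) Ω·m = V·A⁻¹·m = kg·m³·s⁻³·A⁻²
Only (a) matches kg·m²·s⁻³·A⁻².

(a)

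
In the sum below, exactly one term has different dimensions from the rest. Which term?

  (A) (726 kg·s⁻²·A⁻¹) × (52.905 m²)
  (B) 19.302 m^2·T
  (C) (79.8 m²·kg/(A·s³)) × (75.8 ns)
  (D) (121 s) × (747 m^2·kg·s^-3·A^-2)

In SI base units:
  (A) [kg·s⁻²·A⁻¹] · [m²] = kg·m²·s⁻²·A⁻¹
  (B) T·m² = Wb·m⁻²·m² = kg·m²·s⁻²·A⁻¹
  (C) [kg·m²·s⁻³·A⁻¹] · [s] = kg·m²·s⁻²·A⁻¹
  (D) [s] · [kg·m²·s⁻³·A⁻²] = kg·m²·s⁻²·A⁻²
All reduce to kg·m²·s⁻²·A⁻¹ except (D), which is kg·m²·s⁻²·A⁻².

(D)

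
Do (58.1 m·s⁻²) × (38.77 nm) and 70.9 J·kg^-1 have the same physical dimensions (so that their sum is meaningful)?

In SI base units:
  (58.1 m·s⁻²) × (38.77 nm):  [m·s⁻²] · [m] = m²·s⁻²
  70.9 J·kg^-1:  J·kg⁻¹ = N·m·kg⁻¹ = m²·s⁻²
Both are m²·s⁻², so they have the same dimensions and can be added.

Yes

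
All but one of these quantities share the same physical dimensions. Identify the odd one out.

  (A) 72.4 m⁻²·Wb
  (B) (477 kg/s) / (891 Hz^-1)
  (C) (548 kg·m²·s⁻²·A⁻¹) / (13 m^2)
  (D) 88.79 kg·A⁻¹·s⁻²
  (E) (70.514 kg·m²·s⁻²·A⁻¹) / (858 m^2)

(B)

Expand each in SI base units:
  (A) Wb·m⁻² = V·s·m⁻² = kg·s⁻²·A⁻¹
  (B) [kg·s⁻¹] / [s] = kg·s⁻²
  (C) [kg·m²·s⁻²·A⁻¹] / [m²] = kg·s⁻²·A⁻¹
  (D) kg·s⁻²·A⁻¹
  (E) [kg·m²·s⁻²·A⁻¹] / [m²] = kg·s⁻²·A⁻¹
All reduce to kg·s⁻²·A⁻¹ except (B), which is kg·s⁻².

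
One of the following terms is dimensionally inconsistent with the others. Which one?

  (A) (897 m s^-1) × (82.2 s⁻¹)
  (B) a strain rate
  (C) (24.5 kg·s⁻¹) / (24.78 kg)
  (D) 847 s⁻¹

Work out the base dimensions of each:
  (A) [m·s⁻¹] · [s⁻¹] = m·s⁻²
  (B) [strain rate] = s⁻¹
  (C) [kg·s⁻¹] / [kg] = s⁻¹
  (D) s⁻¹
All reduce to s⁻¹ except (A), which is m·s⁻².

(A)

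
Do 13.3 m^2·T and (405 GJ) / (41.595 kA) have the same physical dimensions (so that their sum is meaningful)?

Reduce each to base SI dimensions:
  13.3 m^2·T:  T·m² = Wb·m⁻²·m² = kg·m²·s⁻²·A⁻¹
  (405 GJ) / (41.595 kA):  [kg·m²·s⁻²] / [A] = kg·m²·s⁻²·A⁻¹
Both are kg·m²·s⁻²·A⁻¹, so they have the same dimensions and can be added.

Yes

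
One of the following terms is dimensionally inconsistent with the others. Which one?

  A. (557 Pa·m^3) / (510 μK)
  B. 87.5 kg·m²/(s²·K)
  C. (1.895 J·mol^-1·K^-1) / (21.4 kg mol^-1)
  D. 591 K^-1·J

C.

In SI base units:
  A. [kg·m²·s⁻²] / [K] = kg·m²·s⁻²·K⁻¹
  B. kg·m²·s⁻²·K⁻¹
  C. [kg·m²·s⁻²·K⁻¹·mol⁻¹] / [kg·mol⁻¹] = m²·s⁻²·K⁻¹
  D. J·K⁻¹ = N·m·K⁻¹ = kg·m²·s⁻²·K⁻¹
All reduce to kg·m²·s⁻²·K⁻¹ except C., which is m²·s⁻²·K⁻¹.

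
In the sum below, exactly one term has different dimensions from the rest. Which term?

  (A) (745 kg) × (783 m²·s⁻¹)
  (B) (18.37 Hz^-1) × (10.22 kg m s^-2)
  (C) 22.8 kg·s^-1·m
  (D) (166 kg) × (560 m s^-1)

Dimensions:
  (A) [kg] · [m²·s⁻¹] = kg·m²·s⁻¹
  (B) [s] · [kg·m·s⁻²] = kg·m·s⁻¹
  (C) kg·m·s⁻¹
  (D) [kg] · [m·s⁻¹] = kg·m·s⁻¹
All reduce to kg·m·s⁻¹ except (A), which is kg·m²·s⁻¹.

(A)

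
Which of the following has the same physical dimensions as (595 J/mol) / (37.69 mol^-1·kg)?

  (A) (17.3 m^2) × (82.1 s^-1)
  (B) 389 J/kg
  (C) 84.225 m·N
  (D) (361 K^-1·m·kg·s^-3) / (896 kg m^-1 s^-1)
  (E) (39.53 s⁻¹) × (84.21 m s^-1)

(B)

Reference: [kg·m²·s⁻²·mol⁻¹] / [kg·mol⁻¹] = m²·s⁻².
Each option:
  (A) [m²] · [s⁻¹] = m²·s⁻¹
  (B) J·kg⁻¹ = N·m·kg⁻¹ = m²·s⁻²  ← same
  (C) N·m = kg·m·s⁻²·m = kg·m²·s⁻²
  (D) [kg·m·s⁻³·K⁻¹] / [kg·m⁻¹·s⁻¹] = m²·s⁻²·K⁻¹
  (E) [s⁻¹] · [m·s⁻¹] = m·s⁻²
Only (B) matches m²·s⁻².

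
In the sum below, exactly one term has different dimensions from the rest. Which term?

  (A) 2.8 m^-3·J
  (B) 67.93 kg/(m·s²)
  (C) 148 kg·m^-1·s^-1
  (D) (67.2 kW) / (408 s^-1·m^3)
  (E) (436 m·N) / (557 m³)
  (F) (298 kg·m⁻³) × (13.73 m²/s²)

Work out the base dimensions of each:
  (A) J·m⁻³ = N·m·m⁻³ = kg·m⁻¹·s⁻²
  (B) kg·m⁻¹·s⁻²
  (C) kg·m⁻¹·s⁻¹
  (D) [kg·m²·s⁻³] / [m³·s⁻¹] = kg·m⁻¹·s⁻²
  (E) [kg·m²·s⁻²] / [m³] = kg·m⁻¹·s⁻²
  (F) [kg·m⁻³] · [m²·s⁻²] = kg·m⁻¹·s⁻²
All reduce to kg·m⁻¹·s⁻² except (C), which is kg·m⁻¹·s⁻¹.

(C)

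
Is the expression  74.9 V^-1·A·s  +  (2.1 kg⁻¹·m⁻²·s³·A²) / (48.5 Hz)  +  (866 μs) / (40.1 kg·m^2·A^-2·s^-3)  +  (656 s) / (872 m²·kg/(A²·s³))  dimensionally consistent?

Yes

Reduce each to base SI dimensions:
  74.9 V^-1·A·s:  A·s·V⁻¹ = A·s·(J·C⁻¹)⁻¹ = kg⁻¹·m⁻²·s⁴·A²
  (2.1 kg⁻¹·m⁻²·s³·A²) / (48.5 Hz):  [kg⁻¹·m⁻²·s³·A²] / [s⁻¹] = kg⁻¹·m⁻²·s⁴·A²
  (866 μs) / (40.1 kg·m^2·A^-2·s^-3):  [s] / [kg·m²·s⁻³·A⁻²] = kg⁻¹·m⁻²·s⁴·A²
  (656 s) / (872 m²·kg/(A²·s³)):  [s] / [kg·m²·s⁻³·A⁻²] = kg⁻¹·m⁻²·s⁴·A²
Every term reduces to kg⁻¹·m⁻²·s⁴·A².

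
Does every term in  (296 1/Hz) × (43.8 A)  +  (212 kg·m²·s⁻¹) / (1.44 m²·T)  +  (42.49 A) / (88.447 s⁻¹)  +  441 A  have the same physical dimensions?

In SI base units:
  (296 1/Hz) × (43.8 A):  [s] · [A] = s·A
  (212 kg·m²·s⁻¹) / (1.44 m²·T):  [kg·m²·s⁻¹] / [kg·m²·s⁻²·A⁻¹] = s·A
  (42.49 A) / (88.447 s⁻¹):  [A] / [s⁻¹] = s·A
  441 A:  A
The terms do not share a single dimension (A vs s·A).

No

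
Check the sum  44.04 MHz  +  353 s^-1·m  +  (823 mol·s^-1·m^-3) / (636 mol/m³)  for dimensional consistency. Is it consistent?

Dimensions:
  44.04 MHz:  Hz = s⁻¹
  353 s^-1·m:  m·s⁻¹
  (823 mol·s^-1·m^-3) / (636 mol/m³):  [m⁻³·s⁻¹·mol] / [m⁻³·mol] = s⁻¹
The terms do not share a single dimension (m·s⁻¹ vs s⁻¹).

No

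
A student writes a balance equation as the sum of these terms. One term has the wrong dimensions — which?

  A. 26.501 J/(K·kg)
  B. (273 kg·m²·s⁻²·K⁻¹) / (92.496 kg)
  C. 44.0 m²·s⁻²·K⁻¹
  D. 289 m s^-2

Reduce each to base SI dimensions:
  A. J·kg⁻¹·K⁻¹ = N·m·kg⁻¹·K⁻¹ = m²·s⁻²·K⁻¹
  B. [kg·m²·s⁻²·K⁻¹] / [kg] = m²·s⁻²·K⁻¹
  C. m²·s⁻²·K⁻¹
  D. m·s⁻²
All reduce to m²·s⁻²·K⁻¹ except D., which is m·s⁻².

D.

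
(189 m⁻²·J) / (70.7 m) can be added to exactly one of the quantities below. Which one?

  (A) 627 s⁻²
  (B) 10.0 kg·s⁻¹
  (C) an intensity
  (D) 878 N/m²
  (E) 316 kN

Reference: [kg·s⁻²] / [m] = kg·m⁻¹·s⁻².
Each option:
  (A) s⁻²
  (B) kg·s⁻¹
  (C) [intensity] = kg·s⁻³
  (D) N·m⁻² = kg·m·s⁻²·m⁻² = kg·m⁻¹·s⁻²  ← same
  (E) N = kg·m·s⁻²
Only (D) matches kg·m⁻¹·s⁻².

(D)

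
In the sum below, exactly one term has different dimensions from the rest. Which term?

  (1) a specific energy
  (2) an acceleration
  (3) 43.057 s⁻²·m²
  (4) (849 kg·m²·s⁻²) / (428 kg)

Expand each in SI base units:
  (1) [specific energy] = m²·s⁻²
  (2) [acceleration] = m·s⁻²
  (3) m²·s⁻²
  (4) [kg·m²·s⁻²] / [kg] = m²·s⁻²
All reduce to m²·s⁻² except (2), which is m·s⁻².

(2)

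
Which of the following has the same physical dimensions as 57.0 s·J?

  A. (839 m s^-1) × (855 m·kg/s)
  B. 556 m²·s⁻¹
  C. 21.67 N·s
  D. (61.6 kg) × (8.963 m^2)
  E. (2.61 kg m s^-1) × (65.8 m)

E.

Reference: J·s = N·m·s = kg·m²·s⁻¹.
Each option:
  A. [m·s⁻¹] · [kg·m·s⁻¹] = kg·m²·s⁻²
  B. m²·s⁻¹
  C. N·s = kg·m·s⁻²·s = kg·m·s⁻¹
  D. [kg] · [m²] = kg·m²
  E. [kg·m·s⁻¹] · [m] = kg·m²·s⁻¹  ← same
Only E. matches kg·m²·s⁻¹.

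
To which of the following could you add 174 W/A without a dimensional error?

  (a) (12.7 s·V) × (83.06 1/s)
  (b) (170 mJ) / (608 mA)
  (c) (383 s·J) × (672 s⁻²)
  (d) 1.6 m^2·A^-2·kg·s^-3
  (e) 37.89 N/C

(a)

Reference: W·A⁻¹ = J·s⁻¹·A⁻¹ = kg·m²·s⁻³·A⁻¹.
Each option:
  (a) [kg·m²·s⁻²·A⁻¹] · [s⁻¹] = kg·m²·s⁻³·A⁻¹  ← same
  (b) [kg·m²·s⁻²] / [A] = kg·m²·s⁻²·A⁻¹
  (c) [kg·m²·s⁻¹] · [s⁻²] = kg·m²·s⁻³
  (d) kg·m²·s⁻³·A⁻²
  (e) N·C⁻¹ = kg·m·s⁻²·(s·A)⁻¹ = kg·m·s⁻³·A⁻¹
Only (a) matches kg·m²·s⁻³·A⁻¹.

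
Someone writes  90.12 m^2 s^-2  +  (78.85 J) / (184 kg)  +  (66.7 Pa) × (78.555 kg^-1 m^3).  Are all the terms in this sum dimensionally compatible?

Yes

Work out the base dimensions of each:
  90.12 m^2 s^-2:  m²·s⁻²
  (78.85 J) / (184 kg):  [kg·m²·s⁻²] / [kg] = m²·s⁻²
  (66.7 Pa) × (78.555 kg^-1 m^3):  [kg·m⁻¹·s⁻²] · [kg⁻¹·m³] = m²·s⁻²
Every term reduces to m²·s⁻².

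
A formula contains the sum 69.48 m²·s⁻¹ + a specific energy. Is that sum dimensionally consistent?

No

In SI base units:
  69.48 m²·s⁻¹:  m²·s⁻¹
  a specific energy:  [specific energy] = m²·s⁻²
m²·s⁻¹ ≠ m²·s⁻², so they cannot be added.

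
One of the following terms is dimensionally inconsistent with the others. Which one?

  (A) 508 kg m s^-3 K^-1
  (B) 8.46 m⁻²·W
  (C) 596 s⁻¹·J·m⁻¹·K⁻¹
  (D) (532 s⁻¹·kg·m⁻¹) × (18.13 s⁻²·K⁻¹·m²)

(B)

Reduce each to base SI dimensions:
  (A) kg·m·s⁻³·K⁻¹
  (B) W·m⁻² = J·s⁻¹·m⁻² = kg·s⁻³
  (C) J·s⁻¹·m⁻¹·K⁻¹ = N·m·s⁻¹·m⁻¹·K⁻¹ = kg·m·s⁻³·K⁻¹
  (D) [kg·m⁻¹·s⁻¹] · [m²·s⁻²·K⁻¹] = kg·m·s⁻³·K⁻¹
All reduce to kg·m·s⁻³·K⁻¹ except (B), which is kg·s⁻³.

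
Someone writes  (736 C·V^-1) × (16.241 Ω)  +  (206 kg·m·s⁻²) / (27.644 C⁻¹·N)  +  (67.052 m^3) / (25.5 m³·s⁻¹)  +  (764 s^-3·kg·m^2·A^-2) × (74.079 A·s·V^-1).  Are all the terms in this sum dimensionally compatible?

No

In SI base units:
  (736 C·V^-1) × (16.241 Ω):  [kg⁻¹·m⁻²·s⁴·A²] · [kg·m²·s⁻³·A⁻²] = s
  (206 kg·m·s⁻²) / (27.644 C⁻¹·N):  [kg·m·s⁻²] / [kg·m·s⁻³·A⁻¹] = s·A
  (67.052 m^3) / (25.5 m³·s⁻¹):  [m³] / [m³·s⁻¹] = s
  (764 s^-3·kg·m^2·A^-2) × (74.079 A·s·V^-1):  [kg·m²·s⁻³·A⁻²] · [kg⁻¹·m⁻²·s⁴·A²] = s
The terms do not share a single dimension (s vs s·A).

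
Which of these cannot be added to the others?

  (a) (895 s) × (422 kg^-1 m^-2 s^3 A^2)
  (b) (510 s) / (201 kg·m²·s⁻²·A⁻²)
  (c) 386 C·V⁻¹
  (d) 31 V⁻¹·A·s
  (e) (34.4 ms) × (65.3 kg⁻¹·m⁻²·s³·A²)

(b)

Reduce each to base SI dimensions:
  (a) [s] · [kg⁻¹·m⁻²·s³·A²] = kg⁻¹·m⁻²·s⁴·A²
  (b) [s] / [kg·m²·s⁻²·A⁻²] = kg⁻¹·m⁻²·s³·A²
  (c) C·V⁻¹ = s·A·(J·C⁻¹)⁻¹ = kg⁻¹·m⁻²·s⁴·A²
  (d) A·s·V⁻¹ = A·s·(J·C⁻¹)⁻¹ = kg⁻¹·m⁻²·s⁴·A²
  (e) [s] · [kg⁻¹·m⁻²·s³·A²] = kg⁻¹·m⁻²·s⁴·A²
All reduce to kg⁻¹·m⁻²·s⁴·A² except (b), which is kg⁻¹·m⁻²·s³·A².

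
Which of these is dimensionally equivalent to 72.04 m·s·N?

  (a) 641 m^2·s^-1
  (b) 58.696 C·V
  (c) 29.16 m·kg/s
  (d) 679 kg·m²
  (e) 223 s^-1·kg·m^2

Reference: N·m·s = kg·m·s⁻²·m·s = kg·m²·s⁻¹.
Each option:
  (a) m²·s⁻¹
  (b) C·V = s·A·J·C⁻¹ = kg·m²·s⁻²
  (c) kg·m·s⁻¹
  (d) kg·m²
  (e) kg·m²·s⁻¹  ← same
Only (e) matches kg·m²·s⁻¹.

(e)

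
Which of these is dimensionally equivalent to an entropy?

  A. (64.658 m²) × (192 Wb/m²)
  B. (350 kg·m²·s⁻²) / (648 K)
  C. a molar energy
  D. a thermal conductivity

Reference: [entropy] = kg·m²·s⁻²·K⁻¹.
Each option:
  A. [m²] · [kg·s⁻²·A⁻¹] = kg·m²·s⁻²·A⁻¹
  B. [kg·m²·s⁻²] / [K] = kg·m²·s⁻²·K⁻¹  ← same
  C. [molar energy] = kg·m²·s⁻²·mol⁻¹
  D. [thermal conductivity] = kg·m·s⁻³·K⁻¹
Only B. matches kg·m²·s⁻²·K⁻¹.

B.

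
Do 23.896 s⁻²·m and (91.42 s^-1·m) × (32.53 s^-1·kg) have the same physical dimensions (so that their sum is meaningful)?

No

In SI base units:
  23.896 s⁻²·m:  m·s⁻²
  (91.42 s^-1·m) × (32.53 s^-1·kg):  [m·s⁻¹] · [kg·s⁻¹] = kg·m·s⁻²
m·s⁻² ≠ kg·m·s⁻², so they cannot be added.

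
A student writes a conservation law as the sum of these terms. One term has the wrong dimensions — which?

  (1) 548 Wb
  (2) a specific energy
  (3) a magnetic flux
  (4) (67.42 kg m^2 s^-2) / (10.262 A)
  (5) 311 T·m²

Expand each in SI base units:
  (1) Wb = V·s = kg·m²·s⁻²·A⁻¹
  (2) [specific energy] = m²·s⁻²
  (3) [magnetic flux] = kg·m²·s⁻²·A⁻¹
  (4) [kg·m²·s⁻²] / [A] = kg·m²·s⁻²·A⁻¹
  (5) T·m² = Wb·m⁻²·m² = kg·m²·s⁻²·A⁻¹
All reduce to kg·m²·s⁻²·A⁻¹ except (2), which is m²·s⁻².

(2)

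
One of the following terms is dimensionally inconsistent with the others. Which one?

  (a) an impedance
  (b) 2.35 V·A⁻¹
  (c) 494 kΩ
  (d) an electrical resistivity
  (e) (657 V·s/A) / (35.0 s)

(d)

Expand each in SI base units:
  (a) [impedance] = kg·m²·s⁻³·A⁻²
  (b) V·A⁻¹ = J·C⁻¹·A⁻¹ = kg·m²·s⁻³·A⁻²
  (c) Ω = V·A⁻¹ = kg·m²·s⁻³·A⁻²
  (d) [electrical resistivity] = kg·m³·s⁻³·A⁻²
  (e) [kg·m²·s⁻²·A⁻²] / [s] = kg·m²·s⁻³·A⁻²
All reduce to kg·m²·s⁻³·A⁻² except (d), which is kg·m³·s⁻³·A⁻².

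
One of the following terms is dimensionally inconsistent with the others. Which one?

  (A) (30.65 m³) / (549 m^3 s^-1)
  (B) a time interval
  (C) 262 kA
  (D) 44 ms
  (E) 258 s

(C)

Dimensions:
  (A) [m³] / [m³·s⁻¹] = s
  (B) [time interval] = s
  (C) A
  (D) s
  (E) s
All reduce to s except (C), which is A.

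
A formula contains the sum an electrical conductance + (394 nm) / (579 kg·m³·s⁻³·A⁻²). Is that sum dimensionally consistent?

Work out the base dimensions of each:
  an electrical conductance:  [electrical conductance] = kg⁻¹·m⁻²·s³·A²
  (394 nm) / (579 kg·m³·s⁻³·A⁻²):  [m] / [kg·m³·s⁻³·A⁻²] = kg⁻¹·m⁻²·s³·A²
Both are kg⁻¹·m⁻²·s³·A², so they have the same dimensions and can be added.

Yes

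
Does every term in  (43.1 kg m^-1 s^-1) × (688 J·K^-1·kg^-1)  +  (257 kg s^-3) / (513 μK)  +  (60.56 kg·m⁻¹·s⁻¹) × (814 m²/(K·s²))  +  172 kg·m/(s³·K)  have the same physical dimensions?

Expand each in SI base units:
  (43.1 kg m^-1 s^-1) × (688 J·K^-1·kg^-1):  [kg·m⁻¹·s⁻¹] · [m²·s⁻²·K⁻¹] = kg·m·s⁻³·K⁻¹
  (257 kg s^-3) / (513 μK):  [kg·s⁻³] / [K] = kg·s⁻³·K⁻¹
  (60.56 kg·m⁻¹·s⁻¹) × (814 m²/(K·s²)):  [kg·m⁻¹·s⁻¹] · [m²·s⁻²·K⁻¹] = kg·m·s⁻³·K⁻¹
  172 kg·m/(s³·K):  kg·m·s⁻³·K⁻¹
The terms do not share a single dimension (kg·m·s⁻³·K⁻¹ vs kg·s⁻³·K⁻¹).

No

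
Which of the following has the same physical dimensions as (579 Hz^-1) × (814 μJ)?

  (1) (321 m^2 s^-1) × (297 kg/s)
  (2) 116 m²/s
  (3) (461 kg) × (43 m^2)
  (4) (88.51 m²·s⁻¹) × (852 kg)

(4)

Reference: [s] · [kg·m²·s⁻²] = kg·m²·s⁻¹.
Each option:
  (1) [m²·s⁻¹] · [kg·s⁻¹] = kg·m²·s⁻²
  (2) m²·s⁻¹
  (3) [kg] · [m²] = kg·m²
  (4) [m²·s⁻¹] · [kg] = kg·m²·s⁻¹  ← same
Only (4) matches kg·m²·s⁻¹.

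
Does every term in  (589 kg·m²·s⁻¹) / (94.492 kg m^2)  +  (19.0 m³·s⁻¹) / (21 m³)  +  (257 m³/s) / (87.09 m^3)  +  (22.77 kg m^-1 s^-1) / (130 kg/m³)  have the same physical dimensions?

In SI base units:
  (589 kg·m²·s⁻¹) / (94.492 kg m^2):  [kg·m²·s⁻¹] / [kg·m²] = s⁻¹
  (19.0 m³·s⁻¹) / (21 m³):  [m³·s⁻¹] / [m³] = s⁻¹
  (257 m³/s) / (87.09 m^3):  [m³·s⁻¹] / [m³] = s⁻¹
  (22.77 kg m^-1 s^-1) / (130 kg/m³):  [kg·m⁻¹·s⁻¹] / [kg·m⁻³] = m²·s⁻¹
The terms do not share a single dimension (m²·s⁻¹ vs s⁻¹).

No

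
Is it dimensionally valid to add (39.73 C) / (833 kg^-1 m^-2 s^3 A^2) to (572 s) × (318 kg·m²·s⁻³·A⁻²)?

Work out the base dimensions of each:
  (39.73 C) / (833 kg^-1 m^-2 s^3 A^2):  [s·A] / [kg⁻¹·m⁻²·s³·A²] = kg·m²·s⁻²·A⁻¹
  (572 s) × (318 kg·m²·s⁻³·A⁻²):  [s] · [kg·m²·s⁻³·A⁻²] = kg·m²·s⁻²·A⁻²
kg·m²·s⁻²·A⁻¹ ≠ kg·m²·s⁻²·A⁻², so they cannot be added.

No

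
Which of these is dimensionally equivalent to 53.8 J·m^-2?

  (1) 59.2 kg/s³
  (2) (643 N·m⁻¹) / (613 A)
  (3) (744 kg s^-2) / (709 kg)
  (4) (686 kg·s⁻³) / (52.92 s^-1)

Reference: J·m⁻² = N·m·m⁻² = kg·s⁻².
Each option:
  (1) kg·s⁻³
  (2) [kg·s⁻²] / [A] = kg·s⁻²·A⁻¹
  (3) [kg·s⁻²] / [kg] = s⁻²
  (4) [kg·s⁻³] / [s⁻¹] = kg·s⁻²  ← same
Only (4) matches kg·s⁻².

(4)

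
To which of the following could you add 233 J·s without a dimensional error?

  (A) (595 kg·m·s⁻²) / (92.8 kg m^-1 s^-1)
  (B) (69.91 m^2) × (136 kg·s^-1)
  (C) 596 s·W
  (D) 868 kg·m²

Reference: J·s = N·m·s = kg·m²·s⁻¹.
Each option:
  (A) [kg·m·s⁻²] / [kg·m⁻¹·s⁻¹] = m²·s⁻¹
  (B) [m²] · [kg·s⁻¹] = kg·m²·s⁻¹  ← same
  (C) W·s = J·s⁻¹·s = kg·m²·s⁻²
  (D) kg·m²
Only (B) matches kg·m²·s⁻¹.

(B)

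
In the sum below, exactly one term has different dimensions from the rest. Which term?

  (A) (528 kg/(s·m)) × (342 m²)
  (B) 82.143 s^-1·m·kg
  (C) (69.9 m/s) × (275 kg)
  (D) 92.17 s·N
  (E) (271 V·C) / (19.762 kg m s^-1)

Reduce each to base SI dimensions:
  (A) [kg·m⁻¹·s⁻¹] · [m²] = kg·m·s⁻¹
  (B) kg·m·s⁻¹
  (C) [m·s⁻¹] · [kg] = kg·m·s⁻¹
  (D) N·s = kg·m·s⁻²·s = kg·m·s⁻¹
  (E) [kg·m²·s⁻²] / [kg·m·s⁻¹] = m·s⁻¹
All reduce to kg·m·s⁻¹ except (E), which is m·s⁻¹.

(E)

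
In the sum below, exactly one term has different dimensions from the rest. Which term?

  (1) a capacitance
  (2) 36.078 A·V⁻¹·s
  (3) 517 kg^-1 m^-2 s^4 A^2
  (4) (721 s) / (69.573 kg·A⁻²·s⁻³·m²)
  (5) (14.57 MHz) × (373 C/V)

(5)

Dimensions:
  (1) [capacitance] = kg⁻¹·m⁻²·s⁴·A²
  (2) A·s·V⁻¹ = A·s·(J·C⁻¹)⁻¹ = kg⁻¹·m⁻²·s⁴·A²
  (3) kg⁻¹·m⁻²·s⁴·A²
  (4) [s] / [kg·m²·s⁻³·A⁻²] = kg⁻¹·m⁻²·s⁴·A²
  (5) [s⁻¹] · [kg⁻¹·m⁻²·s⁴·A²] = kg⁻¹·m⁻²·s³·A²
All reduce to kg⁻¹·m⁻²·s⁴·A² except (5), which is kg⁻¹·m⁻²·s³·A².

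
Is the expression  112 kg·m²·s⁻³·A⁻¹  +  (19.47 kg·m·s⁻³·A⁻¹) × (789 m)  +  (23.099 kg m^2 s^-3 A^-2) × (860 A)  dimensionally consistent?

Yes

Reduce each to base SI dimensions:
  112 kg·m²·s⁻³·A⁻¹:  kg·m²·s⁻³·A⁻¹
  (19.47 kg·m·s⁻³·A⁻¹) × (789 m):  [kg·m·s⁻³·A⁻¹] · [m] = kg·m²·s⁻³·A⁻¹
  (23.099 kg m^2 s^-3 A^-2) × (860 A):  [kg·m²·s⁻³·A⁻²] · [A] = kg·m²·s⁻³·A⁻¹
Every term reduces to kg·m²·s⁻³·A⁻¹.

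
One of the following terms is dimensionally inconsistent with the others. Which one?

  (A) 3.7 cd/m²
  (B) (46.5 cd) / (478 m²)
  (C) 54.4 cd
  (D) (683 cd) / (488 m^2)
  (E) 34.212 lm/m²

Reduce each to base SI dimensions:
  (A) cd·m⁻² = m⁻²·cd
  (B) [cd] / [m²] = m⁻²·cd
  (C) cd
  (D) [cd] / [m²] = m⁻²·cd
  (E) lm·m⁻² = cd·m⁻² = m⁻²·cd
All reduce to m⁻²·cd except (C), which is cd.

(C)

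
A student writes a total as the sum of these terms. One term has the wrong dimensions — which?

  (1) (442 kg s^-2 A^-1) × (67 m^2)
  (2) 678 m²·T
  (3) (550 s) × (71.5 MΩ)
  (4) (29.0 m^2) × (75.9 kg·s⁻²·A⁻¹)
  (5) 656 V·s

Expand each in SI base units:
  (1) [kg·s⁻²·A⁻¹] · [m²] = kg·m²·s⁻²·A⁻¹
  (2) T·m² = Wb·m⁻²·m² = kg·m²·s⁻²·A⁻¹
  (3) [s] · [kg·m²·s⁻³·A⁻²] = kg·m²·s⁻²·A⁻²
  (4) [m²] · [kg·s⁻²·A⁻¹] = kg·m²·s⁻²·A⁻¹
  (5) V·s = J·C⁻¹·s = kg·m²·s⁻²·A⁻¹
All reduce to kg·m²·s⁻²·A⁻¹ except (3), which is kg·m²·s⁻²·A⁻².

(3)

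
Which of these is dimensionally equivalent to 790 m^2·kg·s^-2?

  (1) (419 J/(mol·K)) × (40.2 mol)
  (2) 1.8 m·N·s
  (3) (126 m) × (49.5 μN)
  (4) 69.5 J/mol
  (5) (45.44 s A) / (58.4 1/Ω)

(3)

Reference: kg·m²·s⁻².
Each option:
  (1) [kg·m²·s⁻²·K⁻¹·mol⁻¹] · [mol] = kg·m²·s⁻²·K⁻¹
  (2) N·m·s = kg·m·s⁻²·m·s = kg·m²·s⁻¹
  (3) [m] · [kg·m·s⁻²] = kg·m²·s⁻²  ← same
  (4) J·mol⁻¹ = N·m·mol⁻¹ = kg·m²·s⁻²·mol⁻¹
  (5) [s·A] / [kg⁻¹·m⁻²·s³·A²] = kg·m²·s⁻²·A⁻¹
Only (3) matches kg·m²·s⁻².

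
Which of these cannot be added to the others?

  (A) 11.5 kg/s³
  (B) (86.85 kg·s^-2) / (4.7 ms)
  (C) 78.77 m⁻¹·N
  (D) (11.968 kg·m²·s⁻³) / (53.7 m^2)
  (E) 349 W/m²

(C)

Dimensions:
  (A) kg·s⁻³
  (B) [kg·s⁻²] / [s] = kg·s⁻³
  (C) N·m⁻¹ = kg·m·s⁻²·m⁻¹ = kg·s⁻²
  (D) [kg·m²·s⁻³] / [m²] = kg·s⁻³
  (E) W·m⁻² = J·s⁻¹·m⁻² = kg·s⁻³
All reduce to kg·s⁻³ except (C), which is kg·s⁻².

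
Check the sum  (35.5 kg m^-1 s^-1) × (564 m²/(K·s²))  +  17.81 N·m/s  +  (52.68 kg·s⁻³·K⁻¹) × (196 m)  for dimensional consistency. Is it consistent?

No

Reduce each to base SI dimensions:
  (35.5 kg m^-1 s^-1) × (564 m²/(K·s²)):  [kg·m⁻¹·s⁻¹] · [m²·s⁻²·K⁻¹] = kg·m·s⁻³·K⁻¹
  17.81 N·m/s:  N·m·s⁻¹ = kg·m·s⁻²·m·s⁻¹ = kg·m²·s⁻³
  (52.68 kg·s⁻³·K⁻¹) × (196 m):  [kg·s⁻³·K⁻¹] · [m] = kg·m·s⁻³·K⁻¹
The terms do not share a single dimension (kg·m²·s⁻³ vs kg·m·s⁻³·K⁻¹).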